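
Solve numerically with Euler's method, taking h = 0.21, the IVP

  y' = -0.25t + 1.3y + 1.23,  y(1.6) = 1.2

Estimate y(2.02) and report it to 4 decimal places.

Euler: y_{n+1} = y_n + h·f(t_n, y_n).
t=1.600000, y=1.200000: f=2.390000 → y ← 1.200000 + 0.21·2.390000 = 1.701900
t=1.810000, y=1.701900: f=2.989970 → y ← 1.701900 + 0.21·2.989970 = 2.329794
y(2.02) ≈ 2.3298

2.3298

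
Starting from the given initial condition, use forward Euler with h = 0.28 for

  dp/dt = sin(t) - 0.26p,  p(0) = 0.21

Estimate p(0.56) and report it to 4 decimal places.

Euler: p_{n+1} = p_n + h·f(t_n, p_n).
t=0.000000, p=0.210000: f=-0.054600 → p ← 0.210000 + 0.28·(-0.054600) = 0.194712
t=0.280000, p=0.194712: f=0.225731 → p ← 0.194712 + 0.28·0.225731 = 0.257917
p(0.56) ≈ 0.2579

0.2579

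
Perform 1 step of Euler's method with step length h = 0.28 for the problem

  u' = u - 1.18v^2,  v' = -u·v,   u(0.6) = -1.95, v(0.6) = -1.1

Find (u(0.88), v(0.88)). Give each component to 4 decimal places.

Euler on (u,v): u_{n+1} = u_n + h·u', v_{n+1} = v_n + h·v'.
0.600000: (-1.950000, -1.100000); f=(-3.377800, -2.145000) → (-2.895784, -1.700600)
(u(0.88), v(0.88)) ≈ (-2.8958, -1.7006)

-2.8958, -1.7006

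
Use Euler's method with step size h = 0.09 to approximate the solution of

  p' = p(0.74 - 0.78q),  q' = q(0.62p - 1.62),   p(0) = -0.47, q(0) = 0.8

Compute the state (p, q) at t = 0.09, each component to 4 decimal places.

-0.4749, 0.6624

Euler on (p,q): p_{n+1} = p_n + h·p', q_{n+1} = q_n + h·q'.
0.000000: (-0.470000, 0.800000); f=(-0.054520, -1.529120) → (-0.474907, 0.662379)
(p(0.09), q(0.09)) ≈ (-0.4749, 0.6624)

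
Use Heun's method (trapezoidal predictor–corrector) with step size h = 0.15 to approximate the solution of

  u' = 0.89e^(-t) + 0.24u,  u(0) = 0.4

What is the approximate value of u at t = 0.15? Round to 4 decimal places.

0.5413

Heun: k1 = f(t_n, u_n); k2 = f(t_n + h, u_n + h·k1); u_{n+1} = u_n + (h/2)·(k1 + k2).
t=0.000000, u=0.400000:
  k1 = f(0.000000, 0.400000) = 0.986000
  k2 = f(0.150000, 0.547900) = 0.897526
  u ← 0.400000 + (0.15/2)·(0.986000 + 0.897526) = 0.541264
u(0.15) ≈ 0.5413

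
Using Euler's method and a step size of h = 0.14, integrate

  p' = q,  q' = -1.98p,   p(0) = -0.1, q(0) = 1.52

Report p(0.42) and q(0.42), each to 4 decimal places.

Euler on (p,q): p_{n+1} = p_n + h·p', q_{n+1} = q_n + h·q'.
0.000000: (-0.100000, 1.520000); f=(1.520000, 0.198000) → (0.112800, 1.547720)
0.140000: (0.112800, 1.547720); f=(1.547720, -0.223344) → (0.329481, 1.516452)
0.280000: (0.329481, 1.516452); f=(1.516452, -0.652372) → (0.541784, 1.425120)
(p(0.42), q(0.42)) ≈ (0.5418, 1.4251)

0.5418, 1.4251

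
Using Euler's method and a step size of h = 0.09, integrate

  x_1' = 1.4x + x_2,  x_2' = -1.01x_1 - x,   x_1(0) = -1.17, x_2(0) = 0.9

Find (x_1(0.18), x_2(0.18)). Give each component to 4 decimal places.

-0.9871, 1.0972

Euler on (x_1,x_2): x_1_{n+1} = x_1_n + h·x_1', x_2_{n+1} = x_2_n + h·x_2'.
0.000000: (-1.170000, 0.900000); f=(0.900000, 1.181700) → (-1.089000, 1.006353)
0.090000: (-1.089000, 1.006353); f=(1.132353, 1.009890) → (-0.987088, 1.097243)
(x_1(0.18), x_2(0.18)) ≈ (-0.9871, 1.0972)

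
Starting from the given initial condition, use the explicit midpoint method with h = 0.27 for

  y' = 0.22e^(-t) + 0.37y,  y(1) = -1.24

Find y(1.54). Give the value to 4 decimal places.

Midpoint: k1 = f(t_n, y_n); k2 = f(t_n + h/2, y_n + (h/2)·k1); y_{n+1} = y_n + h·k2.
t=1.000000, y=-1.240000:
  k1 = f(1.000000, -1.240000) = -0.377867
  k2 = f(1.135000, -1.291012) = -0.406962
  y ← -1.240000 + 0.27·(-0.406962) = -1.349880
t=1.270000, y=-1.349880:
  k1 = f(1.270000, -1.349880) = -0.437673
  k2 = f(1.405000, -1.408965) = -0.467336
  y ← -1.349880 + 0.27·(-0.467336) = -1.476060
y(1.54) ≈ -1.4761

-1.4761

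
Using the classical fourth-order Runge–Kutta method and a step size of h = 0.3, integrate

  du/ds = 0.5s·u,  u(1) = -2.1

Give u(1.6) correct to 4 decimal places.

RK4: k1 = f(s_n, u_n); k2 = f(s_n + h/2, u_n + (h/2)·k1); k3 = f(s_n + h/2, u_n + (h/2)·k2); k4 = f(s_n + h, u_n + h·k3); u_{n+1} = u_n + (h/6)·(k1 + 2k2 + 2k3 + k4).
s=1.000000, u=-2.100000:
  k1 = f(1.000000, -2.100000) = -1.050000
  k2 = f(1.150000, -2.257500) = -1.298063
  k3 = f(1.150000, -2.294709) = -1.319458
  k4 = f(1.300000, -2.495837) = -1.622294
  u ← -2.100000 + (0.3/6)·(k1 + 2k2 + 2k3 + k4) = -2.495367
s=1.300000, u=-2.495367:
  k1 = f(1.300000, -2.495367) = -1.621988
  k2 = f(1.450000, -2.738665) = -1.985532
  k3 = f(1.450000, -2.793197) = -2.025068
  k4 = f(1.600000, -3.102887) = -2.482310
  u ← -2.495367 + (0.3/6)·(k1 + 2k2 + 2k3 + k4) = -3.101642
u(1.6) ≈ -3.1016

-3.1016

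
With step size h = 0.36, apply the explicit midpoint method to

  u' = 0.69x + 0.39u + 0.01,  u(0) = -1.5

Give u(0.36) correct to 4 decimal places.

-1.6768

Midpoint: k1 = f(x_n, u_n); k2 = f(x_n + h/2, u_n + (h/2)·k1); u_{n+1} = u_n + h·k2.
x=0.000000, u=-1.500000:
  k1 = f(0.000000, -1.500000) = -0.575000
  k2 = f(0.180000, -1.603500) = -0.491165
  u ← -1.500000 + 0.36·(-0.491165) = -1.676819
u(0.36) ≈ -1.6768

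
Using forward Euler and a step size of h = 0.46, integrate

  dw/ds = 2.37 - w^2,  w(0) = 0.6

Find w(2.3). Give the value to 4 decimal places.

1.5390

Euler: w_{n+1} = w_n + h·f(s_n, w_n).
s=0.000000, w=0.600000: f=2.010000 → w ← 0.600000 + 0.46·2.010000 = 1.524600
s=0.460000, w=1.524600: f=0.045595 → w ← 1.524600 + 0.46·0.045595 = 1.545574
s=0.920000, w=1.545574: f=-0.018798 → w ← 1.545574 + 0.46·(-0.018798) = 1.536927
s=1.380000, w=1.536927: f=0.007857 → w ← 1.536927 + 0.46·0.007857 = 1.540541
s=1.840000, w=1.540541: f=-0.003265 → w ← 1.540541 + 0.46·(-0.003265) = 1.539039
w(2.3) ≈ 1.5390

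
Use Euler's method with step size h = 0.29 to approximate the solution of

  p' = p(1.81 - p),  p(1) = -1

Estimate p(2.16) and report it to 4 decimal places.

Euler: p_{n+1} = p_n + h·f(x_n, p_n).
x=1.000000, p=-1.000000: f=-2.810000 → p ← -1.000000 + 0.29·(-2.810000) = -1.814900
x=1.290000, p=-1.814900: f=-6.578831 → p ← -1.814900 + 0.29·(-6.578831) = -3.722761
x=1.580000, p=-3.722761: f=-20.597147 → p ← -3.722761 + 0.29·(-20.597147) = -9.695934
x=1.870000, p=-9.695934: f=-111.560767 → p ← -9.695934 + 0.29·(-111.560767) = -42.048556
p(2.16) ≈ -42.0486

-42.0486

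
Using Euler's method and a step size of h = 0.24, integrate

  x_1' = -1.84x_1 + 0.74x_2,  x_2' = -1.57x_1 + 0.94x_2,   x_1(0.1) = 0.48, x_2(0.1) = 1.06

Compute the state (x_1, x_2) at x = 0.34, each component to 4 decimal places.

0.4563, 1.1183

Euler on (x_1,x_2): x_1_{n+1} = x_1_n + h·x_1', x_2_{n+1} = x_2_n + h·x_2'.
0.100000: (0.480000, 1.060000); f=(-0.098800, 0.242800) → (0.456288, 1.118272)
(x_1(0.34), x_2(0.34)) ≈ (0.4563, 1.1183)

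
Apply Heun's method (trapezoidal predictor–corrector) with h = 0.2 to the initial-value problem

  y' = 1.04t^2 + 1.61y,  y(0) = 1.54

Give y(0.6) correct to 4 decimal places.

Heun: k1 = f(t_n, y_n); k2 = f(t_n + h, y_n + h·k1); y_{n+1} = y_n + (h/2)·(k1 + k2).
t=0.000000, y=1.540000:
  k1 = f(0.000000, 1.540000) = 2.479400
  k2 = f(0.200000, 2.035880) = 3.319367
  y ← 1.540000 + (0.2/2)·(2.479400 + 3.319367) = 2.119877
t=0.200000, y=2.119877:
  k1 = f(0.200000, 2.119877) = 3.454601
  k2 = f(0.400000, 2.810797) = 4.691783
  y ← 2.119877 + (0.2/2)·(3.454601 + 4.691783) = 2.934515
t=0.400000, y=2.934515:
  k1 = f(0.400000, 2.934515) = 4.890969
  k2 = f(0.600000, 3.912709) = 6.673862
  y ← 2.934515 + (0.2/2)·(4.890969 + 6.673862) = 4.090998
y(0.6) ≈ 4.0910

4.0910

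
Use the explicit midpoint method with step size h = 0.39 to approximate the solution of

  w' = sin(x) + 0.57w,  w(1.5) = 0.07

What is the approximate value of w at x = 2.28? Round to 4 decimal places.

Midpoint: k1 = f(x_n, w_n); k2 = f(x_n + h/2, w_n + (h/2)·k1); w_{n+1} = w_n + h·k2.
x=1.500000, w=0.070000:
  k1 = f(1.500000, 0.070000) = 1.037395
  k2 = f(1.695000, 0.272292) = 1.147503
  w ← 0.070000 + 0.39·1.147503 = 0.517526
x=1.890000, w=0.517526:
  k1 = f(1.890000, 0.517526) = 1.244476
  k2 = f(2.085000, 0.760199) = 1.303998
  w ← 0.517526 + 0.39·1.303998 = 1.026085
w(2.28) ≈ 1.0261

1.0261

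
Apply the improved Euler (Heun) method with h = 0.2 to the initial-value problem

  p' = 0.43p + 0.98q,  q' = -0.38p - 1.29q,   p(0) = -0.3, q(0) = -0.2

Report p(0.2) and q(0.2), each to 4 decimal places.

-0.3605, -0.1327

Heun on (p,q): k1 = f(t_n, state_n); k2 = f(t_n + h, state_n + h·k1); state_{n+1} = state_n + (h/2)·(k1 + k2).
0.000000: (-0.300000, -0.200000)
  k1 = (-0.325000, 0.372000)
  predictor → (-0.365000, -0.125600)
  k2 = (-0.280038, 0.300724)
  → (-0.360504, -0.132728)
(p(0.2), q(0.2)) ≈ (-0.3605, -0.1327)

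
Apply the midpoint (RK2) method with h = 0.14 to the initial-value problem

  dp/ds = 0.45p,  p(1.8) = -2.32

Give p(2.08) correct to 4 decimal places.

Midpoint: k1 = f(s_n, p_n); k2 = f(s_n + h/2, p_n + (h/2)·k1); p_{n+1} = p_n + h·k2.
s=1.800000, p=-2.320000:
  k1 = f(1.800000, -2.320000) = -1.044000
  k2 = f(1.870000, -2.393080) = -1.076886
  p ← -2.320000 + 0.14·(-1.076886) = -2.470764
s=1.940000, p=-2.470764:
  k1 = f(1.940000, -2.470764) = -1.111844
  k2 = f(2.010000, -2.548593) = -1.146867
  p ← -2.470764 + 0.14·(-1.146867) = -2.631325
p(2.08) ≈ -2.6313

-2.6313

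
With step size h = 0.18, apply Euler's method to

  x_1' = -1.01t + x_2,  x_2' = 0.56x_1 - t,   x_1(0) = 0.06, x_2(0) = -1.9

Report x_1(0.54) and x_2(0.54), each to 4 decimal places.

Euler on (x_1,x_2): x_1_{n+1} = x_1_n + h·x_1', x_2_{n+1} = x_2_n + h·x_2'.
0.000000: (0.060000, -1.900000); f=(-1.900000, 0.033600) → (-0.282000, -1.893952)
0.180000: (-0.282000, -1.893952); f=(-2.075752, -0.337920) → (-0.655635, -1.954778)
0.360000: (-0.655635, -1.954778); f=(-2.318378, -0.727156) → (-1.072943, -2.085666)
(x_1(0.54), x_2(0.54)) ≈ (-1.0729, -2.0857)

-1.0729, -2.0857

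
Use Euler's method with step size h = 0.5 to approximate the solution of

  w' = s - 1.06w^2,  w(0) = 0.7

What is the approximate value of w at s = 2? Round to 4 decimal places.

Euler: w_{n+1} = w_n + h·f(s_n, w_n).
s=0.000000, w=0.700000: f=-0.519400 → w ← 0.700000 + 0.5·(-0.519400) = 0.440300
s=0.500000, w=0.440300: f=0.294504 → w ← 0.440300 + 0.5·0.294504 = 0.587552
s=1.000000, w=0.587552: f=0.634070 → w ← 0.587552 + 0.5·0.634070 = 0.904587
s=1.500000, w=0.904587: f=0.632626 → w ← 0.904587 + 0.5·0.632626 = 1.220900
w(2) ≈ 1.2209

1.2209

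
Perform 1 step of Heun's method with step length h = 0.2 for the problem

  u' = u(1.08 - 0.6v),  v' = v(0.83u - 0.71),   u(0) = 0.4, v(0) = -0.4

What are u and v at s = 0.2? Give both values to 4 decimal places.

0.5186, -0.3741

Heun on (u,v): k1 = f(s_n, state_n); k2 = f(s_n + h, state_n + h·k1); state_{n+1} = state_n + (h/2)·(k1 + k2).
0.000000: (0.400000, -0.400000)
  k1 = (0.528000, 0.151200)
  predictor → (0.505600, -0.369760)
  k2 = (0.658218, 0.107361)
  → (0.518622, -0.374144)
(u(0.2), v(0.2)) ≈ (0.5186, -0.3741)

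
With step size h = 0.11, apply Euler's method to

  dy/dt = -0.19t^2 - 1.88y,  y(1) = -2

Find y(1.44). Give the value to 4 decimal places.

-0.8800

Euler: y_{n+1} = y_n + h·f(t_n, y_n).
t=1.000000, y=-2.000000: f=3.570000 → y ← -2.000000 + 0.11·3.570000 = -1.607300
t=1.110000, y=-1.607300: f=2.787625 → y ← -1.607300 + 0.11·2.787625 = -1.300661
t=1.220000, y=-1.300661: f=2.162447 → y ← -1.300661 + 0.11·2.162447 = -1.062792
t=1.330000, y=-1.062792: f=1.661958 → y ← -1.062792 + 0.11·1.661958 = -0.879977
y(1.44) ≈ -0.8800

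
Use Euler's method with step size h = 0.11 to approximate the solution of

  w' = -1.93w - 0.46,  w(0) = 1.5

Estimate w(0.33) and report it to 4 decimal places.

Euler: w_{n+1} = w_n + h·f(t_n, w_n).
t=0.000000, w=1.500000: f=-3.355000 → w ← 1.500000 + 0.11·(-3.355000) = 1.130950
t=0.110000, w=1.130950: f=-2.642733 → w ← 1.130950 + 0.11·(-2.642733) = 0.840249
t=0.220000, w=0.840249: f=-2.081681 → w ← 0.840249 + 0.11·(-2.081681) = 0.611264
w(0.33) ≈ 0.6113

0.6113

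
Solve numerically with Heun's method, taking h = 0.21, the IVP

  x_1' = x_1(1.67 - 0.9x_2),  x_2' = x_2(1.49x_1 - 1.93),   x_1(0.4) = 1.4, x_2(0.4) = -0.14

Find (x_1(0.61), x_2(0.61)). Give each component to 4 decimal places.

2.0284, -0.1566

Heun on (x_1,x_2): k1 = f(s_n, state_n); k2 = f(s_n + h, state_n + h·k1); state_{n+1} = state_n + (h/2)·(k1 + k2).
0.400000: (1.400000, -0.140000)
  k1 = (2.514400, -0.021840)
  predictor → (1.928024, -0.144586)
  k2 = (3.470690, -0.136310)
  → (2.028434, -0.156606)
(x_1(0.61), x_2(0.61)) ≈ (2.0284, -0.1566)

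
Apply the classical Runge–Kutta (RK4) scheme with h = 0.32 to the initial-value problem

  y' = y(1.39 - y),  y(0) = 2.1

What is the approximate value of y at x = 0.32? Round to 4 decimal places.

RK4: k1 = f(x_n, y_n); k2 = f(x_n + h/2, y_n + (h/2)·k1); k3 = f(x_n + h/2, y_n + (h/2)·k2); k4 = f(x_n + h, y_n + h·k3); y_{n+1} = y_n + (h/6)·(k1 + 2k2 + 2k3 + k4).
x=0.000000, y=2.100000:
  k1 = f(0.000000, 2.100000) = -1.491000
  k2 = f(0.160000, 1.861440) = -0.877557
  k3 = f(0.160000, 1.959591) = -1.116165
  k4 = f(0.320000, 1.742827) = -0.614917
  y ← 2.100000 + (0.32/6)·(k1 + 2k2 + 2k3 + k4) = 1.775021
y(0.32) ≈ 1.7750

1.7750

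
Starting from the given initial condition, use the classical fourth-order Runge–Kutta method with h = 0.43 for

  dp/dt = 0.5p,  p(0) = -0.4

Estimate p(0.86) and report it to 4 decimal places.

RK4: k1 = f(t_n, p_n); k2 = f(t_n + h/2, p_n + (h/2)·k1); k3 = f(t_n + h/2, p_n + (h/2)·k2); k4 = f(t_n + h, p_n + h·k3); p_{n+1} = p_n + (h/6)·(k1 + 2k2 + 2k3 + k4).
t=0.000000, p=-0.400000:
  k1 = f(0.000000, -0.400000) = -0.200000
  k2 = f(0.215000, -0.443000) = -0.221500
  k3 = f(0.215000, -0.447623) = -0.223811
  k4 = f(0.430000, -0.496239) = -0.248119
  p ← -0.400000 + (0.43/6)·(k1 + 2k2 + 2k3 + k4) = -0.495943
t=0.430000, p=-0.495943:
  k1 = f(0.430000, -0.495943) = -0.247972
  k2 = f(0.645000, -0.549257) = -0.274629
  k3 = f(0.645000, -0.554988) = -0.277494
  k4 = f(0.860000, -0.615266) = -0.307633
  p ← -0.495943 + (0.43/6)·(k1 + 2k2 + 2k3 + k4) = -0.614899
p(0.86) ≈ -0.6149

-0.6149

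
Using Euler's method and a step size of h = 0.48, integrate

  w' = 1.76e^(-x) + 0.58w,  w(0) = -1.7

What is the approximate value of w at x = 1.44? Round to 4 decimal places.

-1.1794

Euler: w_{n+1} = w_n + h·f(x_n, w_n).
x=0.000000, w=-1.700000: f=0.774000 → w ← -1.700000 + 0.48·0.774000 = -1.328480
x=0.480000, w=-1.328480: f=0.318540 → w ← -1.328480 + 0.48·0.318540 = -1.175581
x=0.960000, w=-1.175581: f=-0.007945 → w ← -1.175581 + 0.48·(-0.007945) = -1.179394
w(1.44) ≈ -1.1794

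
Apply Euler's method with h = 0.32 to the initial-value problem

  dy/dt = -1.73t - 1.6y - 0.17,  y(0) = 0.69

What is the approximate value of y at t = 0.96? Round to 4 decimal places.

-0.4545

Euler: y_{n+1} = y_n + h·f(t_n, y_n).
t=0.000000, y=0.690000: f=-1.274000 → y ← 0.690000 + 0.32·(-1.274000) = 0.282320
t=0.320000, y=0.282320: f=-1.175312 → y ← 0.282320 + 0.32·(-1.175312) = -0.093780
t=0.640000, y=-0.093780: f=-1.127152 → y ← -0.093780 + 0.32·(-1.127152) = -0.454469
y(0.96) ≈ -0.4545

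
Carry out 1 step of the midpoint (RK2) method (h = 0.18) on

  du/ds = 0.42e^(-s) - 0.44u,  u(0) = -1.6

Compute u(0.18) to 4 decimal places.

-1.4122

Midpoint: k1 = f(s_n, u_n); k2 = f(s_n + h/2, u_n + (h/2)·k1); u_{n+1} = u_n + h·k2.
s=0.000000, u=-1.600000:
  k1 = f(0.000000, -1.600000) = 1.124000
  k2 = f(0.090000, -1.498840) = 1.043341
  u ← -1.600000 + 0.18·1.043341 = -1.412199
u(0.18) ≈ -1.4122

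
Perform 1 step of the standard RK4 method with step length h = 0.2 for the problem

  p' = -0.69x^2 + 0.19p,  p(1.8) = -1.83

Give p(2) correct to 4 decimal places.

-2.4088

RK4: k1 = f(x_n, p_n); k2 = f(x_n + h/2, p_n + (h/2)·k1); k3 = f(x_n + h/2, p_n + (h/2)·k2); k4 = f(x_n + h, p_n + h·k3); p_{n+1} = p_n + (h/6)·(k1 + 2k2 + 2k3 + k4).
x=1.800000, p=-1.830000:
  k1 = f(1.800000, -1.830000) = -2.583300
  k2 = f(1.900000, -2.088330) = -2.887683
  k3 = f(1.900000, -2.118768) = -2.893466
  k4 = f(2.000000, -2.408693) = -3.217652
  p ← -1.830000 + (0.2/6)·(k1 + 2k2 + 2k3 + k4) = -2.408775
p(2) ≈ -2.4088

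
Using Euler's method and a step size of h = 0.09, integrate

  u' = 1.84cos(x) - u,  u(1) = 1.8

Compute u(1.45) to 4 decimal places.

1.3739

Euler: u_{n+1} = u_n + h·f(x_n, u_n).
x=1.000000, u=1.800000: f=-0.805844 → u ← 1.800000 + 0.09·(-0.805844) = 1.727474
x=1.090000, u=1.727474: f=-0.876501 → u ← 1.727474 + 0.09·(-0.876501) = 1.648589
x=1.180000, u=1.648589: f=-0.947687 → u ← 1.648589 + 0.09·(-0.947687) = 1.563297
x=1.270000, u=1.563297: f=-1.018140 → u ← 1.563297 + 0.09·(-1.018140) = 1.471664
x=1.360000, u=1.471664: f=-1.086665 → u ← 1.471664 + 0.09·(-1.086665) = 1.373865
u(1.45) ≈ 1.3739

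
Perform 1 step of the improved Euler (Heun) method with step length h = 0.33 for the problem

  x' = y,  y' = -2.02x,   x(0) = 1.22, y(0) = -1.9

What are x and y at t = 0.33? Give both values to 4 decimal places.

Heun on (x,y): k1 = f(t_n, state_n); k2 = f(t_n + h, state_n + h·k1); state_{n+1} = state_n + (h/2)·(k1 + k2).
0.000000: (1.220000, -1.900000)
  k1 = (-1.900000, -2.464400)
  predictor → (0.593000, -2.713252)
  k2 = (-2.713252, -1.197860)
  → (0.458813, -2.504273)
(x(0.33), y(0.33)) ≈ (0.4588, -2.5043)

0.4588, -2.5043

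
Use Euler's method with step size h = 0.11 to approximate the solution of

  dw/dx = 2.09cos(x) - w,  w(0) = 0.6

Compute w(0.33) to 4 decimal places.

1.0328

Euler: w_{n+1} = w_n + h·f(x_n, w_n).
x=0.000000, w=0.600000: f=1.490000 → w ← 0.600000 + 0.11·1.490000 = 0.763900
x=0.110000, w=0.763900: f=1.313468 → w ← 0.763900 + 0.11·1.313468 = 0.908382
x=0.220000, w=0.908382: f=1.131244 → w ← 0.908382 + 0.11·1.131244 = 1.032818
w(0.33) ≈ 1.0328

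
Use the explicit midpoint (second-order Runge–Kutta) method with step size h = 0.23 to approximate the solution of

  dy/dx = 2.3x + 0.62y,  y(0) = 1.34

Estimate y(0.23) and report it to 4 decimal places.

Midpoint: k1 = f(x_n, y_n); k2 = f(x_n + h/2, y_n + (h/2)·k1); y_{n+1} = y_n + h·k2.
x=0.000000, y=1.340000:
  k1 = f(0.000000, 1.340000) = 0.830800
  k2 = f(0.115000, 1.435542) = 1.154536
  y ← 1.340000 + 0.23·1.154536 = 1.605543
y(0.23) ≈ 1.6055

1.6055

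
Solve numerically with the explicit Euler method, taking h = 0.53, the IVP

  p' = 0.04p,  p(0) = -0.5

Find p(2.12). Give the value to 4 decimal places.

-0.5438

Euler: p_{n+1} = p_n + h·f(x_n, p_n).
x=0.000000, p=-0.500000: f=-0.020000 → p ← -0.500000 + 0.53·(-0.020000) = -0.510600
x=0.530000, p=-0.510600: f=-0.020424 → p ← -0.510600 + 0.53·(-0.020424) = -0.521425
x=1.060000, p=-0.521425: f=-0.020857 → p ← -0.521425 + 0.53·(-0.020857) = -0.532479
x=1.590000, p=-0.532479: f=-0.021299 → p ← -0.532479 + 0.53·(-0.021299) = -0.543767
p(2.12) ≈ -0.5438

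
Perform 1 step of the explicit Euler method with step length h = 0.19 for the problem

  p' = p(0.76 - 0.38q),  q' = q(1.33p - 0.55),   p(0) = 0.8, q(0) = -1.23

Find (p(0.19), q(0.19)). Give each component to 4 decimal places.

0.9866, -1.3501

Euler on (p,q): p_{n+1} = p_n + h·p', q_{n+1} = q_n + h·q'.
0.000000: (0.800000, -1.230000); f=(0.981920, -0.632220) → (0.986565, -1.350122)
(p(0.19), q(0.19)) ≈ (0.9866, -1.3501)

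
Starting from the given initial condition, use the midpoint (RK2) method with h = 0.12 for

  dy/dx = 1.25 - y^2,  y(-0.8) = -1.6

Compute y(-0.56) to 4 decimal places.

-2.0736

Midpoint: k1 = f(x_n, y_n); k2 = f(x_n + h/2, y_n + (h/2)·k1); y_{n+1} = y_n + h·k2.
x=-0.800000, y=-1.600000:
  k1 = f(-0.800000, -1.600000) = -1.310000
  k2 = f(-0.740000, -1.678600) = -1.567698
  y ← -1.600000 + 0.12·(-1.567698) = -1.788124
x=-0.680000, y=-1.788124:
  k1 = f(-0.680000, -1.788124) = -1.947387
  k2 = f(-0.620000, -1.904967) = -2.378899
  y ← -1.788124 + 0.12·(-2.378899) = -2.073592
y(-0.56) ≈ -2.0736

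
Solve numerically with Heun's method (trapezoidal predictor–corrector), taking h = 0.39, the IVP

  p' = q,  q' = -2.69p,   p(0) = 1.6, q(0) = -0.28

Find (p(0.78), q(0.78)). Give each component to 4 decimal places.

0.1840, -2.7329

Heun on (p,q): k1 = f(t_n, state_n); k2 = f(t_n + h, state_n + h·k1); state_{n+1} = state_n + (h/2)·(k1 + k2).
0.000000: (1.600000, -0.280000)
  k1 = (-0.280000, -4.304000)
  predictor → (1.490800, -1.958560)
  k2 = (-1.958560, -4.010252)
  → (1.163481, -1.901279)
0.390000: (1.163481, -1.901279)
  k1 = (-1.901279, -3.129763)
  predictor → (0.421982, -3.121887)
  k2 = (-3.121887, -1.135131)
  → (0.183963, -2.732934)
(p(0.78), q(0.78)) ≈ (0.1840, -2.7329)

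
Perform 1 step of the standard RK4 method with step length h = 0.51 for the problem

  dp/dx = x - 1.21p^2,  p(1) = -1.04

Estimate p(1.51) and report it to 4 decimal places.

RK4: k1 = f(x_n, p_n); k2 = f(x_n + h/2, p_n + (h/2)·k1); k3 = f(x_n + h/2, p_n + (h/2)·k2); k4 = f(x_n + h, p_n + h·k3); p_{n+1} = p_n + (h/6)·(k1 + 2k2 + 2k3 + k4).
x=1.000000, p=-1.040000:
  k1 = f(1.000000, -1.040000) = -0.308736
  k2 = f(1.255000, -1.118728) = -0.259377
  k3 = f(1.255000, -1.106141) = -0.225494
  k4 = f(1.510000, -1.155002) = -0.104175
  p ← -1.040000 + (0.51/6)·(k1 + 2k2 + 2k3 + k4) = -1.157526
p(1.51) ≈ -1.1575

-1.1575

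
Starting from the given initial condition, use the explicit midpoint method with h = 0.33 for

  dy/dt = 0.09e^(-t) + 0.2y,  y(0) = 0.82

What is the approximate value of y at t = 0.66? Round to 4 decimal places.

Midpoint: k1 = f(t_n, y_n); k2 = f(t_n + h/2, y_n + (h/2)·k1); y_{n+1} = y_n + h·k2.
t=0.000000, y=0.820000:
  k1 = f(0.000000, 0.820000) = 0.254000
  k2 = f(0.165000, 0.861910) = 0.248692
  y ← 0.820000 + 0.33·0.248692 = 0.902069
t=0.330000, y=0.902069:
  k1 = f(0.330000, 0.902069) = 0.245117
  k2 = f(0.495000, 0.942513) = 0.243364
  y ← 0.902069 + 0.33·0.243364 = 0.982379
y(0.66) ≈ 0.9824

0.9824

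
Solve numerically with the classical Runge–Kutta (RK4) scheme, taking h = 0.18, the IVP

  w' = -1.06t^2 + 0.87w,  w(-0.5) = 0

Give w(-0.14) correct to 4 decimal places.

RK4: k1 = f(t_n, w_n); k2 = f(t_n + h/2, w_n + (h/2)·k1); k3 = f(t_n + h/2, w_n + (h/2)·k2); k4 = f(t_n + h, w_n + h·k3); w_{n+1} = w_n + (h/6)·(k1 + 2k2 + 2k3 + k4).
t=-0.500000, w=0.000000:
  k1 = f(-0.500000, 0.000000) = -0.265000
  k2 = f(-0.410000, -0.023850) = -0.198936
  k3 = f(-0.410000, -0.017904) = -0.193763
  k4 = f(-0.320000, -0.034877) = -0.138887
  w ← 0.000000 + (0.18/6)·(k1 + 2k2 + 2k3 + k4) = -0.035679
t=-0.320000, w=-0.035679:
  k1 = f(-0.320000, -0.035679) = -0.139584
  k2 = f(-0.230000, -0.048241) = -0.098044
  k3 = f(-0.230000, -0.044502) = -0.094791
  k4 = f(-0.140000, -0.052741) = -0.066661
  w ← -0.035679 + (0.18/6)·(k1 + 2k2 + 2k3 + k4) = -0.053436
w(-0.14) ≈ -0.0534

-0.0534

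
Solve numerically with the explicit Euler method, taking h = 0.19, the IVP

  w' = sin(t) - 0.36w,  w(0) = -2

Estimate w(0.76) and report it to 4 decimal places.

-1.3071

Euler: w_{n+1} = w_n + h·f(t_n, w_n).
t=0.000000, w=-2.000000: f=0.720000 → w ← -2.000000 + 0.19·0.720000 = -1.863200
t=0.190000, w=-1.863200: f=0.859611 → w ← -1.863200 + 0.19·0.859611 = -1.699874
t=0.380000, w=-1.699874: f=0.982875 → w ← -1.699874 + 0.19·0.982875 = -1.513128
t=0.570000, w=-1.513128: f=1.084358 → w ← -1.513128 + 0.19·1.084358 = -1.307100
w(0.76) ≈ -1.3071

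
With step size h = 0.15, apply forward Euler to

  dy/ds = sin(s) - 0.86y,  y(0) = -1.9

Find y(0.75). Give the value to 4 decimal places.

Euler: y_{n+1} = y_n + h·f(s_n, y_n).
s=0.000000, y=-1.900000: f=1.634000 → y ← -1.900000 + 0.15·1.634000 = -1.654900
s=0.150000, y=-1.654900: f=1.572652 → y ← -1.654900 + 0.15·1.572652 = -1.419002
s=0.300000, y=-1.419002: f=1.515862 → y ← -1.419002 + 0.15·1.515862 = -1.191623
s=0.450000, y=-1.191623: f=1.459761 → y ← -1.191623 + 0.15·1.459761 = -0.972659
s=0.600000, y=-0.972659: f=1.401129 → y ← -0.972659 + 0.15·1.401129 = -0.762489
y(0.75) ≈ -0.7625

-0.7625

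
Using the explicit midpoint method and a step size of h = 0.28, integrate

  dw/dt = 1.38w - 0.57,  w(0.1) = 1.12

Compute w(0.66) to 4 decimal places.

1.9222

Midpoint: k1 = f(t_n, w_n); k2 = f(t_n + h/2, w_n + (h/2)·k1); w_{n+1} = w_n + h·k2.
t=0.100000, w=1.120000:
  k1 = f(0.100000, 1.120000) = 0.975600
  k2 = f(0.240000, 1.256584) = 1.164086
  w ← 1.120000 + 0.28·1.164086 = 1.445944
t=0.380000, w=1.445944:
  k1 = f(0.380000, 1.445944) = 1.425403
  k2 = f(0.520000, 1.645500) = 1.700791
  w ← 1.445944 + 0.28·1.700791 = 1.922165
w(0.66) ≈ 1.9222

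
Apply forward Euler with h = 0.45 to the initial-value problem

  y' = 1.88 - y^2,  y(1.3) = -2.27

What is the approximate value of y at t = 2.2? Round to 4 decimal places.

-9.2007

Euler: y_{n+1} = y_n + h·f(t_n, y_n).
t=1.300000, y=-2.270000: f=-3.272900 → y ← -2.270000 + 0.45·(-3.272900) = -3.742805
t=1.750000, y=-3.742805: f=-12.128589 → y ← -3.742805 + 0.45·(-12.128589) = -9.200670
y(2.2) ≈ -9.2007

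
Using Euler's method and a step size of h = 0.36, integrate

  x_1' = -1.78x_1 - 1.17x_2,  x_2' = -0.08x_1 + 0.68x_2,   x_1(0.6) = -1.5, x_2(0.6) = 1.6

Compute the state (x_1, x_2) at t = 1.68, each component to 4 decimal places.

-1.5460, 3.2338

Euler on (x_1,x_2): x_1_{n+1} = x_1_n + h·x_1', x_2_{n+1} = x_2_n + h·x_2'.
0.600000: (-1.500000, 1.600000); f=(0.798000, 1.208000) → (-1.212720, 2.034880)
0.960000: (-1.212720, 2.034880); f=(-0.222168, 1.480736) → (-1.292700, 2.567945)
1.320000: (-1.292700, 2.567945); f=(-0.703489, 1.849619) → (-1.545956, 3.233808)
(x_1(1.68), x_2(1.68)) ≈ (-1.5460, 3.2338)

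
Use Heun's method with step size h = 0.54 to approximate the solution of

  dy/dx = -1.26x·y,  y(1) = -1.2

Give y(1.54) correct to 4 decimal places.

-0.5908

Heun: k1 = f(x_n, y_n); k2 = f(x_n + h, y_n + h·k1); y_{n+1} = y_n + (h/2)·(k1 + k2).
x=1.000000, y=-1.200000:
  k1 = f(1.000000, -1.200000) = 1.512000
  k2 = f(1.540000, -0.383520) = 0.744182
  y ← -1.200000 + (0.54/2)·(1.512000 + 0.744182) = -0.590831
y(1.54) ≈ -0.5908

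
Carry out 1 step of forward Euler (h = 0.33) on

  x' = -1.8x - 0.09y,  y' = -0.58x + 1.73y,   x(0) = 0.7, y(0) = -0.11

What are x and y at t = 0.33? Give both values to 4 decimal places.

Euler on (x,y): x_{n+1} = x_n + h·x', y_{n+1} = y_n + h·y'.
0.000000: (0.700000, -0.110000); f=(-1.250100, -0.596300) → (0.287467, -0.306779)
(x(0.33), y(0.33)) ≈ (0.2875, -0.3068)

0.2875, -0.3068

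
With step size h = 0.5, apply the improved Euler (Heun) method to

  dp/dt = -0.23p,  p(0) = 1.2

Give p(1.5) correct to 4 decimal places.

0.8506

Heun: k1 = f(t_n, p_n); k2 = f(t_n + h, p_n + h·k1); p_{n+1} = p_n + (h/2)·(k1 + k2).
t=0.000000, p=1.200000:
  k1 = f(0.000000, 1.200000) = -0.276000
  k2 = f(0.500000, 1.062000) = -0.244260
  p ← 1.200000 + (0.5/2)·(-0.276000 + (-0.244260)) = 1.069935
t=0.500000, p=1.069935:
  k1 = f(0.500000, 1.069935) = -0.246085
  k2 = f(1.000000, 0.946892) = -0.217785
  p ← 1.069935 + (0.5/2)·(-0.246085 + (-0.217785)) = 0.953967
t=1.000000, p=0.953967:
  k1 = f(1.000000, 0.953967) = -0.219413
  k2 = f(1.500000, 0.844261) = -0.194180
  p ← 0.953967 + (0.5/2)·(-0.219413 + (-0.194180)) = 0.850569
p(1.5) ≈ 0.8506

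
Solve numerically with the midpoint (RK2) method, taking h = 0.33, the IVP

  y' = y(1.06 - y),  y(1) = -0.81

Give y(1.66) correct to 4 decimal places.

Midpoint: k1 = f(x_n, y_n); k2 = f(x_n + h/2, y_n + (h/2)·k1); y_{n+1} = y_n + h·k2.
x=1.000000, y=-0.810000:
  k1 = f(1.000000, -0.810000) = -1.514700
  k2 = f(1.165000, -1.059926) = -2.246963
  y ← -0.810000 + 0.33·(-2.246963) = -1.551498
x=1.330000, y=-1.551498:
  k1 = f(1.330000, -1.551498) = -4.051733
  k2 = f(1.495000, -2.220034) = -7.281786
  y ← -1.551498 + 0.33·(-7.281786) = -3.954487
y(1.66) ≈ -3.9545

-3.9545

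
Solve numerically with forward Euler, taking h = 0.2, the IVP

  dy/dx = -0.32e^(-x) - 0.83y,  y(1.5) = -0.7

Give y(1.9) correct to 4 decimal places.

Euler: y_{n+1} = y_n + h·f(x_n, y_n).
x=1.500000, y=-0.700000: f=0.509598 → y ← -0.700000 + 0.2·0.509598 = -0.598080
x=1.700000, y=-0.598080: f=0.437948 → y ← -0.598080 + 0.2·0.437948 = -0.510491
y(1.9) ≈ -0.5105

-0.5105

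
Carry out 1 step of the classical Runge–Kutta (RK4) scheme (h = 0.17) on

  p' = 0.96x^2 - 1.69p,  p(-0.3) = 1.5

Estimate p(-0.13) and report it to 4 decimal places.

RK4: k1 = f(x_n, p_n); k2 = f(x_n + h/2, p_n + (h/2)·k1); k3 = f(x_n + h/2, p_n + (h/2)·k2); k4 = f(x_n + h, p_n + h·k3); p_{n+1} = p_n + (h/6)·(k1 + 2k2 + 2k3 + k4).
x=-0.300000, p=1.500000:
  k1 = f(-0.300000, 1.500000) = -2.448600
  k2 = f(-0.215000, 1.291869) = -2.138883
  k3 = f(-0.215000, 1.318195) = -2.183374
  k4 = f(-0.130000, 1.128827) = -1.891493
  p ← 1.500000 + (0.17/6)·(k1 + 2k2 + 2k3 + k4) = 1.132103
p(-0.13) ≈ 1.1321

1.1321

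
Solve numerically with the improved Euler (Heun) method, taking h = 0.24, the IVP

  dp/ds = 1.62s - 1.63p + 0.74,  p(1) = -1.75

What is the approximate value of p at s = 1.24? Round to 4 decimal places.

-0.6970

Heun: k1 = f(s_n, p_n); k2 = f(s_n + h, p_n + h·k1); p_{n+1} = p_n + (h/2)·(k1 + k2).
s=1.000000, p=-1.750000:
  k1 = f(1.000000, -1.750000) = 5.212500
  k2 = f(1.240000, -0.499000) = 3.562170
  p ← -1.750000 + (0.24/2)·(5.212500 + 3.562170) = -0.697040
p(1.24) ≈ -0.6970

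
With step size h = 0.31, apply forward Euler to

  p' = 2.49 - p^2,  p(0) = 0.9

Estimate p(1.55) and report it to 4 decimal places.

1.5780

Euler: p_{n+1} = p_n + h·f(x_n, p_n).
x=0.000000, p=0.900000: f=1.680000 → p ← 0.900000 + 0.31·1.680000 = 1.420800
x=0.310000, p=1.420800: f=0.471327 → p ← 1.420800 + 0.31·0.471327 = 1.566911
x=0.620000, p=1.566911: f=0.034788 → p ← 1.566911 + 0.31·0.034788 = 1.577696
x=0.930000, p=1.577696: f=0.000876 → p ← 1.577696 + 0.31·0.000876 = 1.577967
x=1.240000, p=1.577967: f=0.000019 → p ← 1.577967 + 0.31·0.000019 = 1.577973
p(1.55) ≈ 1.5780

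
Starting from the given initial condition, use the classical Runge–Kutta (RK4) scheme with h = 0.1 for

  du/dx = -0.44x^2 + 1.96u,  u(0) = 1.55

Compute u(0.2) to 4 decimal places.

2.2926

RK4: k1 = f(x_n, u_n); k2 = f(x_n + h/2, u_n + (h/2)·k1); k3 = f(x_n + h/2, u_n + (h/2)·k2); k4 = f(x_n + h, u_n + h·k3); u_{n+1} = u_n + (h/6)·(k1 + 2k2 + 2k3 + k4).
x=0.000000, u=1.550000:
  k1 = f(0.000000, 1.550000) = 3.038000
  k2 = f(0.050000, 1.701900) = 3.334624
  k3 = f(0.050000, 1.716731) = 3.363693
  k4 = f(0.100000, 1.886369) = 3.692884
  u ← 1.550000 + (0.1/6)·(k1 + 2k2 + 2k3 + k4) = 1.885459
x=0.100000, u=1.885459:
  k1 = f(0.100000, 1.885459) = 3.691099
  k2 = f(0.150000, 2.070014) = 4.047327
  k3 = f(0.150000, 2.087825) = 4.082237
  k4 = f(0.200000, 2.293682) = 4.478017
  u ← 1.885459 + (0.1/6)·(k1 + 2k2 + 2k3 + k4) = 2.292596
u(0.2) ≈ 2.2926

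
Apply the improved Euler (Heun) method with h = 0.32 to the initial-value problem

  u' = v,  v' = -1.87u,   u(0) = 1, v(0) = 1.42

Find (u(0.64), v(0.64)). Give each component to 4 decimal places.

Heun on (u,v): k1 = f(s_n, state_n); k2 = f(s_n + h, state_n + h·k1); state_{n+1} = state_n + (h/2)·(k1 + k2).
0.000000: (1.000000, 1.420000)
  k1 = (1.420000, -1.870000)
  predictor → (1.454400, 0.821600)
  k2 = (0.821600, -2.719728)
  → (1.358656, 0.685644)
0.320000: (1.358656, 0.685644)
  k1 = (0.685644, -2.540687)
  predictor → (1.578062, -0.127376)
  k2 = (-0.127376, -2.950976)
  → (1.447979, -0.193022)
(u(0.64), v(0.64)) ≈ (1.4480, -0.1930)

1.4480, -0.1930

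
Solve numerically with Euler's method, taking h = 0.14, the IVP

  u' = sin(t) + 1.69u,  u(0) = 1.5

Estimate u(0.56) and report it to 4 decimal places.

Euler: u_{n+1} = u_n + h·f(t_n, u_n).
t=0.000000, u=1.500000: f=2.535000 → u ← 1.500000 + 0.14·2.535000 = 1.854900
t=0.140000, u=1.854900: f=3.274324 → u ← 1.854900 + 0.14·3.274324 = 2.313305
t=0.280000, u=2.313305: f=4.185842 → u ← 2.313305 + 0.14·4.185842 = 2.899323
t=0.420000, u=2.899323: f=5.307617 → u ← 2.899323 + 0.14·5.307617 = 3.642390
u(0.56) ≈ 3.6424

3.6424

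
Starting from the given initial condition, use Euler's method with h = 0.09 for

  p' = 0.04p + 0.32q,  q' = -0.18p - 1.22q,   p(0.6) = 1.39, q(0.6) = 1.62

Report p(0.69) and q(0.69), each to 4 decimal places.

1.4417, 1.4196

Euler on (p,q): p_{n+1} = p_n + h·p', q_{n+1} = q_n + h·q'.
0.600000: (1.390000, 1.620000); f=(0.574000, -2.226600) → (1.441660, 1.419606)
(p(0.69), q(0.69)) ≈ (1.4417, 1.4196)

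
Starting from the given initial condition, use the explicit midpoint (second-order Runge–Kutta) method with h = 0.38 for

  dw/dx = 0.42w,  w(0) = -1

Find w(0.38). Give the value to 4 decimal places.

-1.1723

Midpoint: k1 = f(x_n, w_n); k2 = f(x_n + h/2, w_n + (h/2)·k1); w_{n+1} = w_n + h·k2.
x=0.000000, w=-1.000000:
  k1 = f(0.000000, -1.000000) = -0.420000
  k2 = f(0.190000, -1.079800) = -0.453516
  w ← -1.000000 + 0.38·(-0.453516) = -1.172336
w(0.38) ≈ -1.1723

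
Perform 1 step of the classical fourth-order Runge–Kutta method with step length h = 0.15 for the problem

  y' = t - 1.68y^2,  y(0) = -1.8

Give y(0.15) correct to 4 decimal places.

RK4: k1 = f(t_n, y_n); k2 = f(t_n + h/2, y_n + (h/2)·k1); k3 = f(t_n + h/2, y_n + (h/2)·k2); k4 = f(t_n + h, y_n + h·k3); y_{n+1} = y_n + (h/6)·(k1 + 2k2 + 2k3 + k4).
t=0.000000, y=-1.800000:
  k1 = f(0.000000, -1.800000) = -5.443200
  k2 = f(0.075000, -2.208240) = -8.117224
  k3 = f(0.075000, -2.408792) = -9.672827
  k4 = f(0.150000, -3.250924) = -17.605092
  y ← -1.800000 + (0.15/6)·(k1 + 2k2 + 2k3 + k4) = -3.265710
y(0.15) ≈ -3.2657

-3.2657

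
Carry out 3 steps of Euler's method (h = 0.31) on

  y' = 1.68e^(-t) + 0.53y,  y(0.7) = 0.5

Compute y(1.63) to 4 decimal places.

Euler: y_{n+1} = y_n + h·f(t_n, y_n).
t=0.700000, y=0.500000: f=1.099263 → y ← 0.500000 + 0.31·1.099263 = 0.840772
t=1.010000, y=0.840772: f=1.057497 → y ← 0.840772 + 0.31·1.057497 = 1.168596
t=1.320000, y=1.168596: f=1.068143 → y ← 1.168596 + 0.31·1.068143 = 1.499720
y(1.63) ≈ 1.4997

1.4997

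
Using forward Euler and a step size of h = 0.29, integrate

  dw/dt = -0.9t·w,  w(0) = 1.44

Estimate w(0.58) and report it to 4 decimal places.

1.3310

Euler: w_{n+1} = w_n + h·f(t_n, w_n).
t=0.000000, w=1.440000: f=0.000000 → w ← 1.440000 + 0.29·0.000000 = 1.440000
t=0.290000, w=1.440000: f=-0.375840 → w ← 1.440000 + 0.29·(-0.375840) = 1.331006
w(0.58) ≈ 1.3310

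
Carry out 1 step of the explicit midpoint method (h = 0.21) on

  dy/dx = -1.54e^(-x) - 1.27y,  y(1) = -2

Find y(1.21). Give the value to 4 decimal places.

Midpoint: k1 = f(x_n, y_n); k2 = f(x_n + h/2, y_n + (h/2)·k1); y_{n+1} = y_n + h·k2.
x=1.000000, y=-2.000000:
  k1 = f(1.000000, -2.000000) = 1.973466
  k2 = f(1.105000, -1.792786) = 1.766774
  y ← -2.000000 + 0.21·1.766774 = -1.628978
y(1.21) ≈ -1.6290

-1.6290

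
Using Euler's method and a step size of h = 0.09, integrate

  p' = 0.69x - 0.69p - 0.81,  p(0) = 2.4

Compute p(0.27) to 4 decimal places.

Euler: p_{n+1} = p_n + h·f(x_n, p_n).
x=0.000000, p=2.400000: f=-2.466000 → p ← 2.400000 + 0.09·(-2.466000) = 2.178060
x=0.090000, p=2.178060: f=-2.250761 → p ← 2.178060 + 0.09·(-2.250761) = 1.975491
x=0.180000, p=1.975491: f=-2.048889 → p ← 1.975491 + 0.09·(-2.048889) = 1.791091
p(0.27) ≈ 1.7911

1.7911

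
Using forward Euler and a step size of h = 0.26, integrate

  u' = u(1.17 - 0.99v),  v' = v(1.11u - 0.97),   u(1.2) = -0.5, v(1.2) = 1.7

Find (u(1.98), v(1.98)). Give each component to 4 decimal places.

Euler on (u,v): u_{n+1} = u_n + h·u', v_{n+1} = v_n + h·v'.
1.200000: (-0.500000, 1.700000); f=(0.256500, -2.592500) → (-0.433310, 1.025950)
1.460000: (-0.433310, 1.025950); f=(-0.066864, -1.488627) → (-0.450695, 0.638907)
1.720000: (-0.450695, 0.638907); f=(-0.242240, -0.939366) → (-0.513677, 0.394672)
(u(1.98), v(1.98)) ≈ (-0.5137, 0.3947)

-0.5137, 0.3947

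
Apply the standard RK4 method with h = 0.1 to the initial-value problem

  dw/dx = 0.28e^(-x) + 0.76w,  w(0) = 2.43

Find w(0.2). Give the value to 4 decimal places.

RK4: k1 = f(x_n, w_n); k2 = f(x_n + h/2, w_n + (h/2)·k1); k3 = f(x_n + h/2, w_n + (h/2)·k2); k4 = f(x_n + h, w_n + h·k3); w_{n+1} = w_n + (h/6)·(k1 + 2k2 + 2k3 + k4).
x=0.000000, w=2.430000:
  k1 = f(0.000000, 2.430000) = 2.126800
  k2 = f(0.050000, 2.536340) = 2.193963
  k3 = f(0.050000, 2.539698) = 2.196515
  k4 = f(0.100000, 2.649651) = 2.267090
  w ← 2.430000 + (0.1/6)·(k1 + 2k2 + 2k3 + k4) = 2.649581
x=0.100000, w=2.649581:
  k1 = f(0.100000, 2.649581) = 2.267036
  k2 = f(0.150000, 2.762933) = 2.340827
  k3 = f(0.150000, 2.766622) = 2.343631
  k4 = f(0.200000, 2.883944) = 2.421042
  w ← 2.649581 + (0.1/6)·(k1 + 2k2 + 2k3 + k4) = 2.883864
w(0.2) ≈ 2.8839

2.8839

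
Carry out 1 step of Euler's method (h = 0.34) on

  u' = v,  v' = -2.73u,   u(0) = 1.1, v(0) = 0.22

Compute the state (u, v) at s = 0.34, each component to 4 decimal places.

1.1748, -0.8010

Euler on (u,v): u_{n+1} = u_n + h·u', v_{n+1} = v_n + h·v'.
0.000000: (1.100000, 0.220000); f=(0.220000, -3.003000) → (1.174800, -0.801020)
(u(0.34), v(0.34)) ≈ (1.1748, -0.8010)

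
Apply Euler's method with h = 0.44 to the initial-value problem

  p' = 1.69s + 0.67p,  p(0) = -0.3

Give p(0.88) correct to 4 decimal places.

-0.1758

Euler: p_{n+1} = p_n + h·f(s_n, p_n).
s=0.000000, p=-0.300000: f=-0.201000 → p ← -0.300000 + 0.44·(-0.201000) = -0.388440
s=0.440000, p=-0.388440: f=0.483345 → p ← -0.388440 + 0.44·0.483345 = -0.175768
p(0.88) ≈ -0.1758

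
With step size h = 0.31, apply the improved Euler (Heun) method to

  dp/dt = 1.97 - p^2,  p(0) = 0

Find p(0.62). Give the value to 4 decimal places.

0.9391

Heun: k1 = f(t_n, p_n); k2 = f(t_n + h, p_n + h·k1); p_{n+1} = p_n + (h/2)·(k1 + k2).
t=0.000000, p=0.000000:
  k1 = f(0.000000, 0.000000) = 1.970000
  k2 = f(0.310000, 0.610700) = 1.597046
  p ← 0.000000 + (0.31/2)·(1.970000 + 1.597046) = 0.552892
t=0.310000, p=0.552892:
  k1 = f(0.310000, 0.552892) = 1.664310
  k2 = f(0.620000, 1.068828) = 0.827606
  p ← 0.552892 + (0.31/2)·(1.664310 + 0.827606) = 0.939139
p(0.62) ≈ 0.9391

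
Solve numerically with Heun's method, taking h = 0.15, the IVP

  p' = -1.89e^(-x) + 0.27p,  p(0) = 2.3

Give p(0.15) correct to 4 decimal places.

Heun: k1 = f(x_n, p_n); k2 = f(x_n + h, p_n + h·k1); p_{n+1} = p_n + (h/2)·(k1 + k2).
x=0.000000, p=2.300000:
  k1 = f(0.000000, 2.300000) = -1.269000
  k2 = f(0.150000, 2.109650) = -1.057133
  p ← 2.300000 + (0.15/2)·(-1.269000 + (-1.057133)) = 2.125540
p(0.15) ≈ 2.1255

2.1255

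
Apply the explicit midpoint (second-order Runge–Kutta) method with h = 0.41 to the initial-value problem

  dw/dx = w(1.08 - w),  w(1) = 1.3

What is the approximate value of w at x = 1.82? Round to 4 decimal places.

1.1677

Midpoint: k1 = f(x_n, w_n); k2 = f(x_n + h/2, w_n + (h/2)·k1); w_{n+1} = w_n + h·k2.
x=1.000000, w=1.300000:
  k1 = f(1.000000, 1.300000) = -0.286000
  k2 = f(1.205000, 1.241370) = -0.200320
  w ← 1.300000 + 0.41·(-0.200320) = 1.217869
x=1.410000, w=1.217869:
  k1 = f(1.410000, 1.217869) = -0.167906
  k2 = f(1.615000, 1.183448) = -0.122425
  w ← 1.217869 + 0.41·(-0.122425) = 1.167674
w(1.82) ≈ 1.1677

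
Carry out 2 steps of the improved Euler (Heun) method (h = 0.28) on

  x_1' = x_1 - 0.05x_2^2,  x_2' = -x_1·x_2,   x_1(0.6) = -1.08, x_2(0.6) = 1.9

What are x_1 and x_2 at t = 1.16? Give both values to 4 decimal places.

Heun on (x_1,x_2): k1 = f(t_n, state_n); k2 = f(t_n + h, state_n + h·k1); state_{n+1} = state_n + (h/2)·(k1 + k2).
0.600000: (-1.080000, 1.900000)
  k1 = (-1.260500, 2.052000)
  predictor → (-1.432940, 2.474560)
  k2 = (-1.739112, 3.545896)
  → (-1.499946, 2.683705)
0.880000: (-1.499946, 2.683705)
  k1 = (-1.860059, 4.025413)
  predictor → (-2.020762, 3.810821)
  k2 = (-2.746880, 7.700764)
  → (-2.144917, 4.325370)
(x_1(1.16), x_2(1.16)) ≈ (-2.1449, 4.3254)

-2.1449, 4.3254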